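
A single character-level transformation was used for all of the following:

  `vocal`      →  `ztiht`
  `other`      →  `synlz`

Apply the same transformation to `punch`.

The shift increases by 1 at each position, starting from +4: 4, 5, 6, ….
On punch: p+4=t, u+5=z, n+6=t, c+7=j, h+8=p.

tztjp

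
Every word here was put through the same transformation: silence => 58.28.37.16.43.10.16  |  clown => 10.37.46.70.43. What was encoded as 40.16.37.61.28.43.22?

melting

s(#19)→58 and i(#9)→28: differences scale by 3, so n = 3·pos + 1. With a=1..z=26, the number is 3·pos + 1.
Decoding 40.16.37.61.28.43.22: 40→(40−1)÷3=13=m, 16→(16−1)÷3=5=e, 37→(37−1)÷3=12=l, 61→(61−1)÷3=20=t, 28→(28−1)÷3=9=i, 43→(43−1)÷3=14=n, 22→(22−1)÷3=7=g.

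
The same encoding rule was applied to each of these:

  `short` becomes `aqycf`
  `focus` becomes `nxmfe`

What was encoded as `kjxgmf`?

canvas

In short: s→a is +8, h→q is +9, o→y is +10, r→c is +11 — the shift increases by 1 each position. Letter i (0-indexed) is shifted by i+8, so successive shifts are 8, 9, 10, ….
Undoing it on kjxgmf: k−8=c, j−9=a, x−10=n, g−11=v, m−12=a, f−13=s.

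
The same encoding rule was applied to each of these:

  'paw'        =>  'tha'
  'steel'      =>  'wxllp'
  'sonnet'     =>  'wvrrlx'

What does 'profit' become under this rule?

tvvjpx

Two shifts are in play — +7 for a/e/i/o/u, +4 for every other letter.
On profit: p(cons)+4=t, r(cons)+4=v, o(vowel)+7=v, f(cons)+4=j, i(vowel)+7=p, t(cons)+4=x.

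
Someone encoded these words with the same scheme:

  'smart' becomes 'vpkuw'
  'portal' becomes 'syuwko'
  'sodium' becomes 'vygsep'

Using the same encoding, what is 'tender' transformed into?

woqgou

The shift depends on letter class: consonant s→v is +3, but vowel a→k is +10. Vowels shift forward by 10 and consonants shift forward by 3.
For tender: t(cons)+3=w, e(vowel)+10=o, n(cons)+3=q, d(cons)+3=g, e(vowel)+10=o, r(cons)+3=u.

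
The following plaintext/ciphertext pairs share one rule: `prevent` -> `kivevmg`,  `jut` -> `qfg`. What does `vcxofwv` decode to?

Each pair mirrors across the alphabet (p↔k, r↔i, e↔v): positions sum to 25. Letters are reflected about the middle of the alphabet (position → 25−position): Atbash.
Decoding vcxofwv: v↔e, c↔x, x↔c, o↔l, f↔u, w↔d, v↔e.

exclude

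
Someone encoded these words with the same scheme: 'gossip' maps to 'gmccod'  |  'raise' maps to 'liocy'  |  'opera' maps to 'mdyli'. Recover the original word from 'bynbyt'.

velvet

Treating letters as 0–25, the rule is x ↦ 17x + 8 (mod 26).
Reversing it on bynbyt: b(1)→23·(1−8)≡21=v; y(24)→23·(24−8)≡4=e; n(13)→23·(13−8)≡11=l; b(1)→23·(1−8)≡21=v; y(24)→23·(24−8)≡4=e; t(19)→23·(19−8)≡19=t (all mod 26).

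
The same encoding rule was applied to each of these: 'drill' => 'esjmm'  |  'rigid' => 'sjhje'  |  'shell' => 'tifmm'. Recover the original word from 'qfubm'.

Compare letters: d→e is +1, r→s is +1, i→j is +1 — a constant shift. This is a Caesar cipher with shift 1.
Reversing it on qfubm: q−1=p, f−1=e, u−1=t, b−1=a, m−1=l.

petal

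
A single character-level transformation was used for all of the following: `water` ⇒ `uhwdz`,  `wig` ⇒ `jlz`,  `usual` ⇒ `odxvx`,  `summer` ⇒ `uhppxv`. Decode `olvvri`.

The output letters match the input read backwards, each shifted +3: water reversed is retaw. The word is reversed, then every letter is shifted forward by 3.
Reversing it on olvvri: shift back: o−3=l, l−3=i, v−3=s, v−3=s, r−3=o, i−3=f → lissof; then reverse → fossil.

fossil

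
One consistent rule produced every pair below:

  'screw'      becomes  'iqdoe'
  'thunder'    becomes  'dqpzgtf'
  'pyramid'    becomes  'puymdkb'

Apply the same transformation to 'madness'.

The output letters match the input read backwards, each shifted +12: screw reversed is wercs. Read the word backwards and shift each letter +12.
For madness: reverse → ssendam; then shift: s+12=e, s+12=e, e+12=q, n+12=z, d+12=p, a+12=m, m+12=y.

eeqzpmy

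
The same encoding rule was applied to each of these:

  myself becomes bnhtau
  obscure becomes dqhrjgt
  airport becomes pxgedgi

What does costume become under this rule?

rdhijbt

Compare letters: m→b is +15, y→n is +15, s→h is +15 — a constant shift. It's a constant shift of +15 (ROT15).
Applying it to costume: c+15=r, o+15=d, s+15=h, t+15=i, u+15=j, m+15=b, e+15=t.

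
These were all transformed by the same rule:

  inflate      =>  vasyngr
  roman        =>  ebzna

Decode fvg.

It's a constant shift of +13 (ROT13).
Undoing it on fvg: f−13=s, v−13=i, g−13=t.

sit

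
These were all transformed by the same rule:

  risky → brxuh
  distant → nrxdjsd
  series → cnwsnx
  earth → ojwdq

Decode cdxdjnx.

Shifts by position in risky: pos 0: r→b (+10), pos 1: i→r (+9), pos 2: s→x (+5), pos 3: k→u (+10), pos 4: y→h (+9) — repeating every 3. A repeating key of period 3 is used — shifts +10, +9, +5 over and over.
Undoing it on cdxdjnx: c−10=s, d−9=u, x−5=s, d−10=t, j−9=a, n−5=i, x−10=n.

sustain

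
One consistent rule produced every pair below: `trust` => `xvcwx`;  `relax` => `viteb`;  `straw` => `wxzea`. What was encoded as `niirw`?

Shifts by position in trust: pos 0: t→x (+4), pos 1: r→v (+4), pos 2: u→c (+8), pos 3: s→w (+4), pos 4: t→x (+4) — repeating every 3. A repeating key of period 3 is used — shifts +4, +4, +8 over and over.
Undoing it on niirw: n−4=j, i−4=e, i−8=a, r−4=n, w−4=s.

jeans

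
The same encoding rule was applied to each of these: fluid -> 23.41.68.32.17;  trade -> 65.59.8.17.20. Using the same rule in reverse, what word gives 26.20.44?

f(#6)→23 and l(#12)→41: differences scale by 3, so n = 3·pos + 5. Each letter becomes 3×(its alphabet position, a=1..z=26) + 5.
Reversing it on 26.20.44: 26→(26−5)÷3=7=g, 20→(20−5)÷3=5=e, 44→(44−5)÷3=13=m.

gem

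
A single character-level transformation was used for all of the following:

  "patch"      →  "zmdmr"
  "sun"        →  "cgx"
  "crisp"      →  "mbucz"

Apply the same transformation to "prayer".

zbmiqb

The rule splits by letter class: vowels +12, consonants +10.
Applying it to prayer: p(cons)+10=z, r(cons)+10=b, a(vowel)+12=m, y(cons)+10=i, e(vowel)+12=q, r(cons)+10=b.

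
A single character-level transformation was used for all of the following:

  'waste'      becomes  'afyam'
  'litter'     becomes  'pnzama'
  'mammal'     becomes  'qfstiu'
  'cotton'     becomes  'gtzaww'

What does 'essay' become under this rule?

In waste: w→a is +4, a→f is +5, s→y is +6, t→a is +7 — the shift increases by 1 each position. Letter i (0-indexed) is shifted by i+4, so successive shifts are 4, 5, 6, ….
Applying it to essay: e+4=i, s+5=x, s+6=y, a+7=h, y+8=g.

ixyhg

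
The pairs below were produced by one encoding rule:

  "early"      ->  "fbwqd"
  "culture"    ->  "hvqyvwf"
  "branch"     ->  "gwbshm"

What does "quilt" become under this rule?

The shift depends on letter class: consonant r→w is +5, but vowel e→f is +1. The rule splits by letter class: vowels +1, consonants +5.
Applying it to quilt: q(cons)+5=v, u(vowel)+1=v, i(vowel)+1=j, l(cons)+5=q, t(cons)+5=y.

vvjqy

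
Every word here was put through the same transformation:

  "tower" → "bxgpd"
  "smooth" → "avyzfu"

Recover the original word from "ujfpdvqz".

Each letter shifts forward by (position + 8), i.e. 8, 9, 10, … — the shift grows by one for each successive letter.
Decoding ujfpdvqz: u−8=m, j−9=a, f−10=v, p−11=e, d−12=r, v−13=i, q−14=c, z−15=k.

maverick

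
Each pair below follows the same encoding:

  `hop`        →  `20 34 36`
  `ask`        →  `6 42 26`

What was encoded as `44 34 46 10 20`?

h(#8)→20 and o(#15)→34: differences scale by 2, so n = 2·pos + 4. Each letter becomes 2×(its alphabet position, a=1..z=26) + 4.
Decoding 44 34 46 10 20: 44→(44−4)÷2=20=t, 34→(34−4)÷2=15=o, 46→(46−4)÷2=21=u, 10→(10−4)÷2=3=c, 20→(20−4)÷2=8=h.

touch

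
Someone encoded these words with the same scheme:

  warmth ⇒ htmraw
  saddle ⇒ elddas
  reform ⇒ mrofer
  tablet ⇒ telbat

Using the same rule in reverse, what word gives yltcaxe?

exactly

The output letters match the input read backwards: warmth reversed is htmraw. It's just the letters in reverse order.
Decoding yltcaxe: then reverse → exactly.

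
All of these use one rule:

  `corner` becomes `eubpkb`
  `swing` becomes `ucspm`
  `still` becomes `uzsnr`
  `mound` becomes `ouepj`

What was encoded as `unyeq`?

Shifts by position in corner: pos 0: c→e (+2), pos 1: o→u (+6), pos 2: r→b (+10), pos 3: n→p (+2), pos 4: e→k (+6), pos 5: r→b (+10) — repeating every 3. It's a Vigenère-style cipher with numeric key [2,6,10]: position i shifts by key[i mod 3].
Reversing it on unyeq: u−2=s, n−6=h, y−10=o, e−2=c, q−6=k.

shock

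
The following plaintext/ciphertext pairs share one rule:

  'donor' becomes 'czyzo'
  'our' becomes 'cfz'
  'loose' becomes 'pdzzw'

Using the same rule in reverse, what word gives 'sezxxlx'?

mammoth

Read the word backwards and shift each letter +11.
Undoing it on sezxxlx: shift back: s−11=h, e−11=t, z−11=o, x−11=m, x−11=m, l−11=a, x−11=m → htommam; then reverse → mammoth.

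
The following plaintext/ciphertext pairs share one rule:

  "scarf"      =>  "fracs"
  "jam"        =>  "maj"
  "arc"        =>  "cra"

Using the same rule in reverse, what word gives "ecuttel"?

The output letters match the input read backwards: scarf reversed is fracs. It's just the letters in reverse order.
Undoing it on ecuttel: then reverse → lettuce.

lettuce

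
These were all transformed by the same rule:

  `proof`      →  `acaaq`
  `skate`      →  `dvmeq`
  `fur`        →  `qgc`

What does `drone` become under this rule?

ocayq

The shift depends on letter class: consonant p→a is +11, but vowel o→a is +12. The rule splits by letter class: vowels +12, consonants +11.
Applying it to drone: d(cons)+11=o, r(cons)+11=c, o(vowel)+12=a, n(cons)+11=y, e(vowel)+12=q.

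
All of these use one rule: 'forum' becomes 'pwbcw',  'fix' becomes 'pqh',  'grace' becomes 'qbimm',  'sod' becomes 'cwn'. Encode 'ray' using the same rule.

The shift depends on letter class: consonant f→p is +10, but vowel o→w is +8. Two shifts are in play — +8 for a/e/i/o/u, +10 for every other letter.
Applying it to ray: r(cons)+10=b, a(vowel)+8=i, y(cons)+10=i.

bii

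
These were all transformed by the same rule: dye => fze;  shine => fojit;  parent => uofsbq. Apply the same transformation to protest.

The output letters match the input read backwards, each shifted +1: dye reversed is eyd. Two steps: reverse the string, then apply a Caesar shift of +1.
Applying it to protest: reverse → tsetorp; then shift: t+1=u, s+1=t, e+1=f, t+1=u, o+1=p, r+1=s, p+1=q.

utfupsq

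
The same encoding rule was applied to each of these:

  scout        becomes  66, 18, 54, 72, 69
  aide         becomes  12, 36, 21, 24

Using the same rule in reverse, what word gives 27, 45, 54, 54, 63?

floor

s(#19)→66 and c(#3)→18: differences scale by 3, so n = 3·pos + 9. Each letter becomes 3×(its alphabet position, a=1..z=26) + 9.
Undoing it on 27, 45, 54, 54, 63: 27→(27−9)÷3=6=f, 45→(45−9)÷3=12=l, 54→(54−9)÷3=15=o, 54→(54−9)÷3=15=o, 63→(63−9)÷3=18=r.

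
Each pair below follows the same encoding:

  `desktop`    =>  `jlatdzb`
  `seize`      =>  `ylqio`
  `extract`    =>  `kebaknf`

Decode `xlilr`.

reach

In desktop: d→j is +6, e→l is +7, s→a is +8, k→t is +9 — the shift increases by 1 each position. The shift increases by 1 at each position, starting from +6: 6, 7, 8, ….
Reversing it on xlilr: x−6=r, l−7=e, i−8=a, l−9=c, r−10=h.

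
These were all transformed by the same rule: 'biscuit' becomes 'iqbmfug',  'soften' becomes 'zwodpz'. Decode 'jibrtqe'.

In biscuit: b→i is +7, i→q is +8, s→b is +9, c→m is +10 — the shift increases by 1 each position. Letter i (0-indexed) is shifted by i+7, so successive shifts are 7, 8, 9, ….
Decoding jibrtqe: j−7=c, i−8=a, b−9=s, r−10=h, t−11=i, q−12=e, e−13=r.

cashier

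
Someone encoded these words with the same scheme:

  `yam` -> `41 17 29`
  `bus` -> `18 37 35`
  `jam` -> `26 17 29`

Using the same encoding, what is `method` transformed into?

y is letter #25 and maps to 41: an offset of 16. Each letter is replaced by its alphabet position (a=1..z=26) + 16.
On method: m=13→29, e=5→21, t=20→36, h=8→24, o=15→31, d=4→20.

29 21 36 24 31 20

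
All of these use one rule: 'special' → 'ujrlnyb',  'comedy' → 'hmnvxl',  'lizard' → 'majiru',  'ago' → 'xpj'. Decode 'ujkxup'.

global

The output letters match the input read backwards, each shifted +9: special reversed is laiceps. Read the word backwards and shift each letter +9.
Decoding ujkxup: shift back: u−9=l, j−9=a, k−9=b, x−9=o, u−9=l, p−9=g → labolg; then reverse → global.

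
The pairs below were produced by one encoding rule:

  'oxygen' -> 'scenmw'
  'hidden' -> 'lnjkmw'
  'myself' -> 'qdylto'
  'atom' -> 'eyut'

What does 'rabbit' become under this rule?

vfhiqc

In oxygen: o→s is +4, x→c is +5, y→e is +6, g→n is +7 — the shift increases by 1 each position. The shift increases by 1 at each position, starting from +4: 4, 5, 6, ….
For rabbit: r+4=v, a+5=f, b+6=h, b+7=i, i+8=q, t+9=c.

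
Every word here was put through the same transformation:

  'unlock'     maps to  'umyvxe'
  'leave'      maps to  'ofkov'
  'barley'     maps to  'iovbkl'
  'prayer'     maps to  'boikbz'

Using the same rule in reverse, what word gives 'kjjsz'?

The output letters match the input read backwards, each shifted +10: unlock reversed is kcolnu. Read the word backwards and shift each letter +10.
Undoing it on kjjsz: shift back: k−10=a, j−10=z, j−10=z, s−10=i, z−10=p → azzip; then reverse → pizza.

pizza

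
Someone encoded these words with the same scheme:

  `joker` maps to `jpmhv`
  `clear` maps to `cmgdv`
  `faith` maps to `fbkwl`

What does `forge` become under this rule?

In joker: j→j is +0, o→p is +1, k→m is +2, e→h is +3 — the shift increases by 1 each position. Each letter shifts forward by its position index (0, 1, 2, …) — the shift grows by one for each successive letter.
For forge: f+0=f, o+1=p, r+2=t, g+3=j, e+4=i.

fptji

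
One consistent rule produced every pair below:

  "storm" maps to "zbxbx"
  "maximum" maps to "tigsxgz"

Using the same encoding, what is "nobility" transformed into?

uwkswugm

In storm: s→z is +7, t→b is +8, o→x is +9, r→b is +10 — the shift increases by 1 each position. Each letter shifts forward by (position + 7), i.e. 7, 8, 9, … — the shift grows by one for each successive letter.
Applying it to nobility: n+7=u, o+8=w, b+9=k, i+10=s, l+11=w, i+12=u, t+13=g, y+14=m.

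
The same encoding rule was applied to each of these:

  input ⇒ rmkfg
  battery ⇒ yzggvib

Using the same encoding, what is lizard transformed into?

oraziw

Each pair mirrors across the alphabet (i↔r, n↔m, p↔k): positions sum to 25. Each letter is replaced by its mirror in the alphabet: a↔z, b↔y, c↔x, and so on (the Atbash cipher).
For lizard: l↔o, i↔r, z↔a, a↔z, r↔i, d↔w.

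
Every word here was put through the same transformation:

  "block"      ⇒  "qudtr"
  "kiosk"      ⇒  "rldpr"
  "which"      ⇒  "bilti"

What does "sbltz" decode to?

twice

b(1)→q(16) and l(11)→u(20) fit y≡3x+13 (mod 26); the inverse of 3 mod 26 is 9. Each letter's alphabet position (a=0..z=25) is mapped through 3·x+13 mod 26 — an affine cipher.
Decoding sbltz: s(18)→9·(18−13)≡19=t; b(1)→9·(1−13)≡22=w; l(11)→9·(11−13)≡8=i; t(19)→9·(19−13)≡2=c; z(25)→9·(25−13)≡4=e (all mod 26).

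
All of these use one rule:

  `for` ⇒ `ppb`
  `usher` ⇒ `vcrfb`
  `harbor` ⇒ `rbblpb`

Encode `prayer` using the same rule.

zbbifb

The shift depends on letter class: consonant f→p is +10, but vowel o→p is +1. Vowels shift forward by 1 and consonants shift forward by 10.
Applying it to prayer: p(cons)+10=z, r(cons)+10=b, a(vowel)+1=b, y(cons)+10=i, e(vowel)+1=f, r(cons)+10=b.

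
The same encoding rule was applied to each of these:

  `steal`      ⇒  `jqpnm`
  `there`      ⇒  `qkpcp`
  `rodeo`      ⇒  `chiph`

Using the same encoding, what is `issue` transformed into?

rjjxp

s(18)→j(9) and t(19)→q(16) fit y≡7x+13 (mod 26); the inverse of 7 mod 26 is 15. This is an affine cipher: with a=0,…,z=25, each position x becomes (7x+13) mod 26.
On issue: i(8)→7·8+13≡17=r; s(18)→7·18+13≡9=j; s(18)→7·18+13≡9=j; u(20)→7·20+13≡23=x; e(4)→7·4+13≡15=p (all mod 26).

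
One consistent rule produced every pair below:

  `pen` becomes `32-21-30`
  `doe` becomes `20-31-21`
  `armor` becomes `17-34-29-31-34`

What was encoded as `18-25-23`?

p is letter #16 and maps to 32: an offset of 16. Letters become their 1-based position plus 16 (so a→17, b→18, …).
Reversing it on 18-25-23: 18→(18−16)÷1=2=b, 25→(25−16)÷1=9=i, 23→(23−16)÷1=7=g.

big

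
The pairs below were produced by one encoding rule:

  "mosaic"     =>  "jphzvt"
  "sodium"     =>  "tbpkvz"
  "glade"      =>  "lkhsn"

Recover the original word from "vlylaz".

stereo

The word is reversed, then every letter is shifted forward by 7.
Reversing it on vlylaz: shift back: v−7=o, l−7=e, y−7=r, l−7=e, a−7=t, z−7=s → oerets; then reverse → stereo.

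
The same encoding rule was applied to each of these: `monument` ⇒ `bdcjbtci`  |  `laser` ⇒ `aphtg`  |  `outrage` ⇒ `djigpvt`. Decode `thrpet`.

escape

Compare letters: m→b is +15, o→d is +15, n→c is +15 — a constant shift. This is a Caesar cipher with shift 15.
Undoing it on thrpet: t−15=e, h−15=s, r−15=c, p−15=a, e−15=p, t−15=e.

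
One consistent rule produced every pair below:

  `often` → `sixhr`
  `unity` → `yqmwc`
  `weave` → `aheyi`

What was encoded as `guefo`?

Shifts by position in often: pos 0: o→s (+4), pos 1: f→i (+3), pos 2: t→x (+4), pos 3: e→h (+3) — repeating every 2. A repeating key of period 2 is used — shifts +4, +3 over and over.
Decoding guefo: g−4=c, u−3=r, e−4=a, f−3=c, o−4=k.

crack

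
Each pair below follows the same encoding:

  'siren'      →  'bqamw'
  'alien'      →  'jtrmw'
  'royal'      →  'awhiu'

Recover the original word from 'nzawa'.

Shifts by position in siren: pos 0: s→b (+9), pos 1: i→q (+8), pos 2: r→a (+9), pos 3: e→m (+8) — repeating every 2. The shifts repeat in a cycle of length 2: positions 0,1,… shift by +9, +8, then the pattern repeats.
Decoding nzawa: n−9=e, z−8=r, a−9=r, w−8=o, a−9=r.

error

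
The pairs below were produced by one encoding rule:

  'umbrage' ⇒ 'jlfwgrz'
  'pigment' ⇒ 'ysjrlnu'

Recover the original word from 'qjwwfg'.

barrel

The output letters match the input read backwards, each shifted +5: umbrage reversed is egarbmu. Two steps: reverse the string, then apply a Caesar shift of +5.
Undoing it on qjwwfg: shift back: q−5=l, j−5=e, w−5=r, w−5=r, f−5=a, g−5=b → lerrab; then reverse → barrel.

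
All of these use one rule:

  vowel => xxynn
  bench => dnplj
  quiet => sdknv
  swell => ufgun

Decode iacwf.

Shifts by position in vowel: pos 0: v→x (+2), pos 1: o→x (+9), pos 2: w→y (+2), pos 3: e→n (+9) — repeating every 2. It's a Vigenère-style cipher with numeric key [2,9]: position i shifts by key[i mod 2].
Reversing it on iacwf: i−2=g, a−9=r, c−2=a, w−9=n, f−2=d.

grand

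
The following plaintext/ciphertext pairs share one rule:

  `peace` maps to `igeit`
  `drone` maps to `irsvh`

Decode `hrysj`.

The output letters match the input read backwards, each shifted +4: peace reversed is ecaep. Read the word backwards and shift each letter +4.
Reversing it on hrysj: shift back: h−4=d, r−4=n, y−4=u, s−4=o, j−4=f → dnuof; then reverse → found.

found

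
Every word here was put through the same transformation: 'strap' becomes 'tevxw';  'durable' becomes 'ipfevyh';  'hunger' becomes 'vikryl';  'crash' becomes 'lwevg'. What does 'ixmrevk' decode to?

The output letters match the input read backwards, each shifted +4: strap reversed is parts. The word is reversed, then every letter is shifted forward by 4.
Decoding ixmrevk: shift back: i−4=e, x−4=t, m−4=i, r−4=n, e−4=a, v−4=r, k−4=g → etinarg; then reverse → granite.

granite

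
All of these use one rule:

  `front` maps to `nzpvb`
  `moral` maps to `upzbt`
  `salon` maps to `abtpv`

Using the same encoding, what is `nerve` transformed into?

The shift depends on letter class: consonant f→n is +8, but vowel o→p is +1. The rule splits by letter class: vowels +1, consonants +8.
For nerve: n(cons)+8=v, e(vowel)+1=f, r(cons)+8=z, v(cons)+8=d, e(vowel)+1=f.

vfzdf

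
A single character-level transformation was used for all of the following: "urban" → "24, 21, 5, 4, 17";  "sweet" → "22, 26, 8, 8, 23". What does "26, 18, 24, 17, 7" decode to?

u is letter #21 and maps to 24: an offset of 3. Letters become their 1-based position plus 3 (so a→4, b→5, …).
Undoing it on 26, 18, 24, 17, 7: 26→(26−3)÷1=23=w, 18→(18−3)÷1=15=o, 24→(24−3)÷1=21=u, 17→(17−3)÷1=14=n, 7→(7−3)÷1=4=d.

wound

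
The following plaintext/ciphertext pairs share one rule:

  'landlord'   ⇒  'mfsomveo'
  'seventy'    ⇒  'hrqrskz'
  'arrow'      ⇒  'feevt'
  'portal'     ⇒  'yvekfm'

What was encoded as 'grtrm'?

l(11)→m(12) and a(0)→f(5) fit y≡3x+5 (mod 26); the inverse of 3 mod 26 is 9. This is an affine cipher: with a=0,…,z=25, each position x becomes (3x+5) mod 26.
Decoding grtrm: g(6)→9·(6−5)≡9=j; r(17)→9·(17−5)≡4=e; t(19)→9·(19−5)≡22=w; r(17)→9·(17−5)≡4=e; m(12)→9·(12−5)≡11=l (all mod 26).

jewel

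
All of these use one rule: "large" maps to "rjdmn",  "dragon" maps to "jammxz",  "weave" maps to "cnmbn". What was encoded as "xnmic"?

react

Shifts by position in large: pos 0: l→r (+6), pos 1: a→j (+9), pos 2: r→d (+12), pos 3: g→m (+6), pos 4: e→n (+9) — repeating every 3. A repeating key of period 3 is used — shifts +6, +9, +12 over and over.
Reversing it on xnmic: x−6=r, n−9=e, m−12=a, i−6=c, c−9=t.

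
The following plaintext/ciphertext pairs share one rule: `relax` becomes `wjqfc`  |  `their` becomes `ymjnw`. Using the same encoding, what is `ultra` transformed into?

Compare letters: r→w is +5, e→j is +5, l→q is +5 — a constant shift. It's a constant shift of +5 (ROT5).
For ultra: u+5=z, l+5=q, t+5=y, r+5=w, a+5=f.

zqywf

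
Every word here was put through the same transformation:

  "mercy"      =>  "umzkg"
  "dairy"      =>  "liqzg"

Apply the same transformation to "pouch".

Every letter moves 8 places later in the alphabet, wrapping around z→a.
Applying it to pouch: p+8=x, o+8=w, u+8=c, c+8=k, h+8=p.

xwckp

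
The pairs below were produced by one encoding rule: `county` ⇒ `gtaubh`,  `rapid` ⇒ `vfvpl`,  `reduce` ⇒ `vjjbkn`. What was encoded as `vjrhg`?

In county: c→g is +4, o→t is +5, u→a is +6, n→u is +7 — the shift increases by 1 each position. The shift increases by 1 at each position, starting from +4: 4, 5, 6, ….
Undoing it on vjrhg: v−4=r, j−5=e, r−6=l, h−7=a, g−8=y.

relay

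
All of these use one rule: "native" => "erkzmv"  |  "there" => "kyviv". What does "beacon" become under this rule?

svrtfe

Compare letters: n→e is +17, a→r is +17, t→k is +17 — a constant shift. Every letter moves 17 places later in the alphabet, wrapping around z→a.
For beacon: b+17=s, e+17=v, a+17=r, c+17=t, o+17=f, n+17=e.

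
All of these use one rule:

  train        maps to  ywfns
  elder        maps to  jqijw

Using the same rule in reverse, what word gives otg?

job

This is a Caesar cipher with shift 5.
Undoing it on otg: o−5=j, t−5=o, g−5=b.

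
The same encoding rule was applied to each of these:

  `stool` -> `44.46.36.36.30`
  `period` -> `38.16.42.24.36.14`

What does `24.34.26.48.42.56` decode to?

injury

s(#19)→44 and t(#20)→46: differences scale by 2, so n = 2·pos + 6. Each letter becomes 2×(its alphabet position, a=1..z=26) + 6.
Decoding 24.34.26.48.42.56: 24→(24−6)÷2=9=i, 34→(34−6)÷2=14=n, 26→(26−6)÷2=10=j, 48→(48−6)÷2=21=u, 42→(42−6)÷2=18=r, 56→(56−6)÷2=25=y.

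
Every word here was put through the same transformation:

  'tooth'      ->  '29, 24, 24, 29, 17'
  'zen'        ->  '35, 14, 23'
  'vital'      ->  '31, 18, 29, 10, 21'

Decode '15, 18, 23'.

fin

t is letter #20 and maps to 29: an offset of 9. Letters become their 1-based position plus 9 (so a→10, b→11, …).
Decoding 15, 18, 23: 15→(15−9)÷1=6=f, 18→(18−9)÷1=9=i, 23→(23−9)÷1=14=n.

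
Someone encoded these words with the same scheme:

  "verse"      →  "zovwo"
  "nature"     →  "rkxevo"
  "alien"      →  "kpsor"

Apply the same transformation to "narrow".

rkvvya

Two shifts are in play — +10 for a/e/i/o/u, +4 for every other letter.
For narrow: n(cons)+4=r, a(vowel)+10=k, r(cons)+4=v, r(cons)+4=v, o(vowel)+10=y, w(cons)+4=a.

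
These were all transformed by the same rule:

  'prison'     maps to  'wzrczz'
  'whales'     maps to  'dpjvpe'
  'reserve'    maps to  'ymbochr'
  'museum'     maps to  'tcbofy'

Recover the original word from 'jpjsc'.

chair

In prison: p→w is +7, r→z is +8, i→r is +9, s→c is +10 — the shift increases by 1 each position. Letter i (0-indexed) is shifted by i+7, so successive shifts are 7, 8, 9, ….
Decoding jpjsc: j−7=c, p−8=h, j−9=a, s−10=i, c−11=r.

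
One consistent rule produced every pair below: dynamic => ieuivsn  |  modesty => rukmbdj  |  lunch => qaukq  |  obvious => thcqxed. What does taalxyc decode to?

outdoor

In dynamic: d→i is +5, y→e is +6, n→u is +7, a→i is +8 — the shift increases by 1 each position. Letter i (0-indexed) is shifted by i+5, so successive shifts are 5, 6, 7, ….
Decoding taalxyc: t−5=o, a−6=u, a−7=t, l−8=d, x−9=o, y−10=o, c−11=r.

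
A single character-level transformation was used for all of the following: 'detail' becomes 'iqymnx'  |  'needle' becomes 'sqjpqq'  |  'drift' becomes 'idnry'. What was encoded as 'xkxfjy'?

system

Shifts by position in detail: pos 0: d→i (+5), pos 1: e→q (+12), pos 2: t→y (+5), pos 3: a→m (+12) — repeating every 2. A repeating key of period 2 is used — shifts +5, +12 over and over.
Undoing it on xkxfjy: x−5=s, k−12=y, x−5=s, f−12=t, j−5=e, y−12=m.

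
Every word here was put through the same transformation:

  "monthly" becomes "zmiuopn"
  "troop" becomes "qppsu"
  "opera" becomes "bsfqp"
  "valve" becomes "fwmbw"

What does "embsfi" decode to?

herald

The output letters match the input read backwards, each shifted +1: monthly reversed is ylhtnom. Two steps: reverse the string, then apply a Caesar shift of +1.
Undoing it on embsfi: shift back: e−1=d, m−1=l, b−1=a, s−1=r, f−1=e, i−1=h → dlareh; then reverse → herald.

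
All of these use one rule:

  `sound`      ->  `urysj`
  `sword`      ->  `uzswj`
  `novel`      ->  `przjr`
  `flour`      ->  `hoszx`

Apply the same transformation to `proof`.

In sound: s→u is +2, o→r is +3, u→y is +4, n→s is +5 — the shift increases by 1 each position. The shift increases by 1 at each position, starting from +2: 2, 3, 4, ….
On proof: p+2=r, r+3=u, o+4=s, o+5=t, f+6=l.

rustl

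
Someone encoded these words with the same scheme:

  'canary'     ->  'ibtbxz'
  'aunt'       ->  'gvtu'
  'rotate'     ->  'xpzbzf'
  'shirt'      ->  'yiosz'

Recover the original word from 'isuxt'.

crown

A repeating key of period 2 is used — shifts +6, +1 over and over.
Undoing it on isuxt: i−6=c, s−1=r, u−6=o, x−1=w, t−6=n.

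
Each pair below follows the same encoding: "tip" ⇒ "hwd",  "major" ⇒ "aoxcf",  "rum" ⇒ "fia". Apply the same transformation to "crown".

qfckb

Compare letters: t→h is +14, i→w is +14, p→d is +14 — a constant shift. Every letter moves 14 places later in the alphabet, wrapping around z→a.
On crown: c+14=q, r+14=f, o+14=c, w+14=k, n+14=b.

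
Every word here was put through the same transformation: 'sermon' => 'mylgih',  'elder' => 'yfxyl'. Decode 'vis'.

boy

Compare letters: s→m is +20, e→y is +20, r→l is +20 — a constant shift. It's a constant shift of +20 (ROT20).
Reversing it on vis: v−20=b, i−20=o, s−20=y.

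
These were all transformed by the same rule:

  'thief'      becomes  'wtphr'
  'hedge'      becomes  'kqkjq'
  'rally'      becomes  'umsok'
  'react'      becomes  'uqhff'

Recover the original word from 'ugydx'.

Shifts by position in thief: pos 0: t→w (+3), pos 1: h→t (+12), pos 2: i→p (+7), pos 3: e→h (+3), pos 4: f→r (+12) — repeating every 3. The shifts repeat in a cycle of length 3: positions 0,1,… shift by +3, +12, +7, then the pattern repeats.
Reversing it on ugydx: u−3=r, g−12=u, y−7=r, d−3=a, x−12=l.

rural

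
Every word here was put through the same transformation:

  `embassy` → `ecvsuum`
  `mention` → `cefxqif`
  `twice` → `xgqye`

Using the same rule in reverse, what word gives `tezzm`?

jelly

Treating letters as 0–25, the rule is x ↦ 3x + 18 (mod 26).
Decoding tezzm: t(19)→9·(19−18)≡9=j; e(4)→9·(4−18)≡4=e; z(25)→9·(25−18)≡11=l; z(25)→9·(25−18)≡11=l; m(12)→9·(12−18)≡24=y (all mod 26).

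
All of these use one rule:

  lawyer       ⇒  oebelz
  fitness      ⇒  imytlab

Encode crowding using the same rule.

In lawyer: l→o is +3, a→e is +4, w→b is +5, y→e is +6 — the shift increases by 1 each position. The shift increases by 1 at each position, starting from +3: 3, 4, 5, ….
Applying it to crowding: c+3=f, r+4=v, o+5=t, w+6=c, d+7=k, i+8=q, n+9=w, g+10=q.

fvtckqwq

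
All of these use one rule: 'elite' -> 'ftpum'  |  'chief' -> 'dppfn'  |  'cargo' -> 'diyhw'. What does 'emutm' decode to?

Shifts by position in elite: pos 0: e→f (+1), pos 1: l→t (+8), pos 2: i→p (+7), pos 3: t→u (+1), pos 4: e→m (+8) — repeating every 3. It's a Vigenère-style cipher with numeric key [1,8,7]: position i shifts by key[i mod 3].
Decoding emutm: e−1=d, m−8=e, u−7=n, t−1=s, m−8=e.

dense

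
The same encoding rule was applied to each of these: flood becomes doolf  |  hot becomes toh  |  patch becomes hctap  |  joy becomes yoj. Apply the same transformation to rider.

redir

It's just the letters in reverse order.
On rider: reverse → redir.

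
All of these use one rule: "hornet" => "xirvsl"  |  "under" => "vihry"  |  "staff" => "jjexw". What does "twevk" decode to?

grasp

Read the word backwards and shift each letter +4.
Decoding twevk: shift back: t−4=p, w−4=s, e−4=a, v−4=r, k−4=g → psarg; then reverse → grasp.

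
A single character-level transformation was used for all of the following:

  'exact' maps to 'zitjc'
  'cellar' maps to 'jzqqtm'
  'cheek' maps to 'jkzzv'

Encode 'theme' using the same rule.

ckzlz

e(4)→z(25) and x(23)→i(8) fit y≡21x+19 (mod 26); the inverse of 21 mod 26 is 5. This is an affine cipher: with a=0,…,z=25, each position x becomes (21x+19) mod 26.
Applying it to theme: t(19)→21·19+19≡2=c; h(7)→21·7+19≡10=k; e(4)→21·4+19≡25=z; m(12)→21·12+19≡11=l; e(4)→21·4+19≡25=z (all mod 26).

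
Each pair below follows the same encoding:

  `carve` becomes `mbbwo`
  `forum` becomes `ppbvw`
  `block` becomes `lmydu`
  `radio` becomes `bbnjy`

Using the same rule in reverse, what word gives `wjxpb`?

Shifts by position in carve: pos 0: c→m (+10), pos 1: a→b (+1), pos 2: r→b (+10), pos 3: v→w (+1) — repeating every 2. The shifts repeat in a cycle of length 2: positions 0,1,… shift by +10, +1, then the pattern repeats.
Decoding wjxpb: w−10=m, j−1=i, x−10=n, p−1=o, b−10=r.

minor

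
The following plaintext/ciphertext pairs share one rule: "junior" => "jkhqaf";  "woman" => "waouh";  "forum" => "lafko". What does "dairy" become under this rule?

j(9)→j(9) and u(20)→k(10) fit y≡19x+20 (mod 26); the inverse of 19 mod 26 is 11. Each letter's alphabet position (a=0..z=25) is mapped through 19·x+20 mod 26 — an affine cipher.
On dairy: d(3)→19·3+20≡25=z; a(0)→19·0+20≡20=u; i(8)→19·8+20≡16=q; r(17)→19·17+20≡5=f; y(24)→19·24+20≡8=i (all mod 26).

zuqfi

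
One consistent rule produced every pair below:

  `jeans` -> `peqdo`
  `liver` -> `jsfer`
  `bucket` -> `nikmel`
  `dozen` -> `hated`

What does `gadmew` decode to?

monkey

j(9)→p(15) and e(4)→e(4) fit y≡23x+16 (mod 26); the inverse of 23 mod 26 is 17. Each letter's alphabet position (a=0..z=25) is mapped through 23·x+16 mod 26 — an affine cipher.
Reversing it on gadmew: g(6)→17·(6−16)≡12=m; a(0)→17·(0−16)≡14=o; d(3)→17·(3−16)≡13=n; m(12)→17·(12−16)≡10=k; e(4)→17·(4−16)≡4=e; w(22)→17·(22−16)≡24=y (all mod 26).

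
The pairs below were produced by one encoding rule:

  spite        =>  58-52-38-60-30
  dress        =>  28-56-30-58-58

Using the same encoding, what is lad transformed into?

Each letter becomes 2×(its alphabet position, a=1..z=26) + 20.
Applying it to lad: l=12→44, a=1→22, d=4→28.

44-22-28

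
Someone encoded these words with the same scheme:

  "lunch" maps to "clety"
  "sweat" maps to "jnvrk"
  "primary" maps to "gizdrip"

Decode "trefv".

canoe

Compare letters: l→c is +17, u→l is +17, n→e is +17 — a constant shift. It's a constant shift of +17 (ROT17).
Reversing it on trefv: t−17=c, r−17=a, e−17=n, f−17=o, v−17=e.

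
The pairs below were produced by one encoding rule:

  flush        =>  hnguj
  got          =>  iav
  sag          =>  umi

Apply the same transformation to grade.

Vowels shift forward by 12 and consonants shift forward by 2.
For grade: g(cons)+2=i, r(cons)+2=t, a(vowel)+12=m, d(cons)+2=f, e(vowel)+12=q.

itmfq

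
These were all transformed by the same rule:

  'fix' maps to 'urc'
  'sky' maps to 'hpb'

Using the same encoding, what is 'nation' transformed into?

Each pair mirrors across the alphabet (f↔u, i↔r, x↔c): positions sum to 25. This is the alphabet-reversal cipher (Atbash): a becomes z, b becomes y, etc.
For nation: n↔m, a↔z, t↔g, i↔r, o↔l, n↔m.

mzgrlm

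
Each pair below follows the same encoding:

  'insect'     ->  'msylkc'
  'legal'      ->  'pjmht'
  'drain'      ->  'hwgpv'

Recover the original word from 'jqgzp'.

flash

In insect: i→m is +4, n→s is +5, s→y is +6, e→l is +7 — the shift increases by 1 each position. Each letter shifts forward by (position + 4), i.e. 4, 5, 6, … — the shift grows by one for each successive letter.
Reversing it on jqgzp: j−4=f, q−5=l, g−6=a, z−7=s, p−8=h.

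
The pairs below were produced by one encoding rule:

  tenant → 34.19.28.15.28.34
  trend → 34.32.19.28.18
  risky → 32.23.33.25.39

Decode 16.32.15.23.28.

brain

Each letter is replaced by its alphabet position (a=1..z=26) + 14.
Reversing it on 16.32.15.23.28: 16→(16−14)÷1=2=b, 32→(32−14)÷1=18=r, 15→(15−14)÷1=1=a, 23→(23−14)÷1=9=i, 28→(28−14)÷1=14=n.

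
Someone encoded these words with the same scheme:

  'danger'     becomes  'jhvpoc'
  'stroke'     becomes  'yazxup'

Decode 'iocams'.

church

The shift increases by 1 at each position, starting from +6: 6, 7, 8, ….
Reversing it on iocams: i−6=c, o−7=h, c−8=u, a−9=r, m−10=c, s−11=h.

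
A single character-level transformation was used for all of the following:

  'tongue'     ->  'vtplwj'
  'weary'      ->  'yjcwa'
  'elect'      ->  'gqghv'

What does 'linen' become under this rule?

nnpjp

It's a Vigenère-style cipher with numeric key [2,5]: position i shifts by key[i mod 2].
On linen: l+2=n, i+5=n, n+2=p, e+5=j, n+2=p.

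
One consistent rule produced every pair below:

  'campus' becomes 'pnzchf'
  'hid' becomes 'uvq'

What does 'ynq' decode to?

lad

This is a Caesar cipher with shift 13.
Undoing it on ynq: y−13=l, n−13=a, q−13=d.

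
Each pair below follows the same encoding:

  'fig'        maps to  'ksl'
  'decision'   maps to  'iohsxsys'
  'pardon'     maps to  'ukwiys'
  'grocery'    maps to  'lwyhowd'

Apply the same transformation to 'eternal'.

oyowskq

Vowels shift forward by 10 and consonants shift forward by 5.
On eternal: e(vowel)+10=o, t(cons)+5=y, e(vowel)+10=o, r(cons)+5=w, n(cons)+5=s, a(vowel)+10=k, l(cons)+5=q.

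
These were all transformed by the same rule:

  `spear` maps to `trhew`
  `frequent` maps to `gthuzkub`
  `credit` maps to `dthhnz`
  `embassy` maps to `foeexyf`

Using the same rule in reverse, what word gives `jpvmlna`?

In spear: s→t is +1, p→r is +2, e→h is +3, a→e is +4 — the shift increases by 1 each position. Letter i (0-indexed) is shifted by i+1, so successive shifts are 1, 2, 3, ….
Undoing it on jpvmlna: j−1=i, p−2=n, v−3=s, m−4=i, l−5=g, n−6=h, a−7=t.

insight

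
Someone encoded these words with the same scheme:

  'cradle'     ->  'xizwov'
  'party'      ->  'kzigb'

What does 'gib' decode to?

Each pair mirrors across the alphabet (c↔x, r↔i, a↔z): positions sum to 25. This is the alphabet-reversal cipher (Atbash): a becomes z, b becomes y, etc.
Reversing it on gib: g↔t, i↔r, b↔y.

try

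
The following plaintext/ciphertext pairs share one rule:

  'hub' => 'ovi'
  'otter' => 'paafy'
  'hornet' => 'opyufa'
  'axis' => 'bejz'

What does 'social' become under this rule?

zpjjbs

The shift depends on letter class: consonant h→o is +7, but vowel u→v is +1. The rule splits by letter class: vowels +1, consonants +7.
Applying it to social: s(cons)+7=z, o(vowel)+1=p, c(cons)+7=j, i(vowel)+1=j, a(vowel)+1=b, l(cons)+7=s.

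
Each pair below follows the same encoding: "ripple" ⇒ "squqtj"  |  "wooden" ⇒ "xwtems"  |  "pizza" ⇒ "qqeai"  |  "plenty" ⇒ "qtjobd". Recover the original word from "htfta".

The shifts repeat in a cycle of length 3: positions 0,1,… shift by +1, +8, +5, then the pattern repeats.
Reversing it on htfta: h−1=g, t−8=l, f−5=a, t−1=s, a−8=s.

glass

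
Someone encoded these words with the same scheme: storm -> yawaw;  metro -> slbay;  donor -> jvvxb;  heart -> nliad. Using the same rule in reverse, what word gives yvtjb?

In storm: s→y is +6, t→a is +7, o→w is +8, r→a is +9 — the shift increases by 1 each position. Each letter shifts forward by (position + 6), i.e. 6, 7, 8, … — the shift grows by one for each successive letter.
Decoding yvtjb: y−6=s, v−7=o, t−8=l, j−9=a, b−10=r.

solar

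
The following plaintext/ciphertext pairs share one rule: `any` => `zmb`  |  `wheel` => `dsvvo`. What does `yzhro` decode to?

Each pair mirrors across the alphabet (a↔z, n↔m, y↔b): positions sum to 25. Letters are reflected about the middle of the alphabet (position → 25−position): Atbash.
Undoing it on yzhro: y↔b, z↔a, h↔s, r↔i, o↔l.

basil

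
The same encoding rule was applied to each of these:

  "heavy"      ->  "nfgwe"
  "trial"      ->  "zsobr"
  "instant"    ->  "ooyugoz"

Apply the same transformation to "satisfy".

Shifts by position in heavy: pos 0: h→n (+6), pos 1: e→f (+1), pos 2: a→g (+6), pos 3: v→w (+1) — repeating every 2. It's a Vigenère-style cipher with numeric key [6,1]: position i shifts by key[i mod 2].
For satisfy: s+6=y, a+1=b, t+6=z, i+1=j, s+6=y, f+1=g, y+6=e.

ybzjyge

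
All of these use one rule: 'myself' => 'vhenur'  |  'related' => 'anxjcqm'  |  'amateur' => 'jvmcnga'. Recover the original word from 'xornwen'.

offense

Shifts by position in myself: pos 0: m→v (+9), pos 1: y→h (+9), pos 2: s→e (+12), pos 3: e→n (+9), pos 4: l→u (+9), pos 5: f→r (+12) — repeating every 3. A repeating key of period 3 is used — shifts +9, +9, +12 over and over.
Decoding xornwen: x−9=o, o−9=f, r−12=f, n−9=e, w−9=n, e−12=s, n−9=e.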